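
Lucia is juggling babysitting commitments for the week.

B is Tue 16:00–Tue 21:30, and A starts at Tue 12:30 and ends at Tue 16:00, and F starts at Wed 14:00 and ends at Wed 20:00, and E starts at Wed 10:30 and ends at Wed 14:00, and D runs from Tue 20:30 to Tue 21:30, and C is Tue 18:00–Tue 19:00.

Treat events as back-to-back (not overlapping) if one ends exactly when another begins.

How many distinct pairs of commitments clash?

Sorted by start: A, B, C, D, E, F.
B starts exactly when A ends (back-to-back, no overlap); A is clear from here.
C starts before B ends → B and C overlap.
D starts before B ends → B and D overlap.
E starts after B ends; B is clear from here.
D starts after C ends; C is clear from here.
E starts after D ends; D is clear from here.
F starts exactly when E ends (back-to-back, no overlap).
Overlapping pairs: B & C, B & D — 2 in total.

2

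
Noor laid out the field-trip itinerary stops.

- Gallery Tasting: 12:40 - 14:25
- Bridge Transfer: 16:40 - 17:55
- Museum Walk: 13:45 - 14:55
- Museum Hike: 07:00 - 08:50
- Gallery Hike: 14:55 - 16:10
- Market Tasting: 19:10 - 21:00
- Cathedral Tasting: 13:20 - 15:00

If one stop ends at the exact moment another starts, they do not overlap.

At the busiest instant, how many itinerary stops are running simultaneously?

Walk through starts and ends in time order (an end at T is processed before a start at T):
07:00 start Museum Hike → 1
08:50 end Museum Hike → 0
12:40 start Gallery Tasting → 1
13:20 start Cathedral Tasting → 2
13:45 start Museum Walk → 3
14:25 end Gallery Tasting → 2
14:55 end Museum Walk → 1
14:55 start Gallery Hike → 2
15:00 end Cathedral Tasting → 1
16:10 end Gallery Hike → 0
16:40 start Bridge Transfer → 1
17:55 end Bridge Transfer → 0
19:10 start Market Tasting → 1
21:00 end Market Tasting → 0
Peak is 3, at 13:45 (Cathedral Tasting, Gallery Tasting, Museum Walk).

3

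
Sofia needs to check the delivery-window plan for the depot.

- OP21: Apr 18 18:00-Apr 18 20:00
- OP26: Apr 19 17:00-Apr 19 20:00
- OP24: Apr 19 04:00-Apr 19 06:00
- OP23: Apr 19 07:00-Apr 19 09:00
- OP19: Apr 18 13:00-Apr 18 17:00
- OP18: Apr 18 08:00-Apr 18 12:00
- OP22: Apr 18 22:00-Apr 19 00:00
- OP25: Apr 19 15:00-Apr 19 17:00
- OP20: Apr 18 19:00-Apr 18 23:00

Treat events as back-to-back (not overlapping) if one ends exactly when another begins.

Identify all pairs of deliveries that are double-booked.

Sorted by start: OP18, OP19, OP21, OP20, OP22, OP24, OP23, OP25, OP26.
OP19 starts after OP18 ends, so OP18 has no further overlaps.
OP21 starts after OP19 ends, so OP19 has no further overlaps.
OP20 starts before OP21 ends → OP21 and OP20 overlap.
OP22 starts after OP21 ends, so OP21 has no further overlaps.
OP22 starts before OP20 ends → OP20 and OP22 overlap.
OP24 starts after OP20 ends, so OP20 has no further overlaps.
OP24 starts after OP22 ends, so OP22 has no further overlaps.
OP23 starts after OP24 ends, so OP24 has no further overlaps.
OP25 starts after OP23 ends, so OP23 has no further overlaps.
OP26 starts exactly when OP25 ends (back-to-back, no overlap).

OP20 & OP21, OP20 & OP22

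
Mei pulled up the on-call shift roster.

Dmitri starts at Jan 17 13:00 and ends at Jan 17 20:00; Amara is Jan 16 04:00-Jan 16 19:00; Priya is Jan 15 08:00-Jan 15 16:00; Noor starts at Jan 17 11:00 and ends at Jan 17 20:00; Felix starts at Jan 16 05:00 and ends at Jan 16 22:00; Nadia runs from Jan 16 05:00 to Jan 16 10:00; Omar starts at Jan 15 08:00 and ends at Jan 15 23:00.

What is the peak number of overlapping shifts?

3

Sort all start/end points and keep a running count:
Jan 15 08:00 start Omar → 1
Jan 15 08:00 start Priya → 2
Jan 15 16:00 end Priya → 1
Jan 15 23:00 end Omar → 0
Jan 16 04:00 start Amara → 1
Jan 16 05:00 start Felix → 2
Jan 16 05:00 start Nadia → 3
Jan 16 10:00 end Nadia → 2
Jan 16 19:00 end Amara → 1
Jan 16 22:00 end Felix → 0
Jan 17 11:00 start Noor → 1
Jan 17 13:00 start Dmitri → 2
Jan 17 20:00 end Dmitri → 1
Jan 17 20:00 end Noor → 0
Peak is 3, at Jan 16 05:00 (Amara, Felix, Nadia).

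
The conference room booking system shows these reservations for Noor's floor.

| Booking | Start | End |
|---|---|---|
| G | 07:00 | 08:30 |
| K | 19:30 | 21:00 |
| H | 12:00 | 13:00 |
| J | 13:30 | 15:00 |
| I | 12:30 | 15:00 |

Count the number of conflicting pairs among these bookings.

Sorted by start: G, H, I, J, K.
H starts after G ends, so G has no further overlaps.
I starts before H ends → H and I overlap.
J starts after H ends, so H has no further overlaps.
J starts before I ends → I and J overlap.
K starts after I ends.
K starts after J ends.
Overlapping pairs: H & I, I & J — 2 in total.

2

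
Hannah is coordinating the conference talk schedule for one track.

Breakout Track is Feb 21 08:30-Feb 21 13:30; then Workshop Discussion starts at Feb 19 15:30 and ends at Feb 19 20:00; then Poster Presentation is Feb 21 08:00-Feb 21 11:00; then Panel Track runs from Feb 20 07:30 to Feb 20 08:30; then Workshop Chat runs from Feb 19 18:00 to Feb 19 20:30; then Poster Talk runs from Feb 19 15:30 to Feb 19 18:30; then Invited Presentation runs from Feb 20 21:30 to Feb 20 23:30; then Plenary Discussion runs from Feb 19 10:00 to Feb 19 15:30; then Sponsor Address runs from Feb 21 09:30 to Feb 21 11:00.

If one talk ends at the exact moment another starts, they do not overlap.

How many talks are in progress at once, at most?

Sort all start/end points and keep a running count:
Feb 19 10:00 start Plenary Discussion → 1
Feb 19 15:30 end Plenary Discussion → 0
Feb 19 15:30 start Poster Talk → 1
Feb 19 15:30 start Workshop Discussion → 2
Feb 19 18:00 start Workshop Chat → 3
Feb 19 18:30 end Poster Talk → 2
Feb 19 20:00 end Workshop Discussion → 1
Feb 19 20:30 end Workshop Chat → 0
Feb 20 07:30 start Panel Track → 1
Feb 20 08:30 end Panel Track → 0
Feb 20 21:30 start Invited Presentation → 1
Feb 20 23:30 end Invited Presentation → 0
Feb 21 08:00 start Poster Presentation → 1
Feb 21 08:30 start Breakout Track → 2
Feb 21 09:30 start Sponsor Address → 3
Feb 21 11:00 end Poster Presentation → 2
Feb 21 11:00 end Sponsor Address → 1
Feb 21 13:30 end Breakout Track → 0
Peak is 3, at Feb 19 18:00 (Poster Talk, Workshop Chat, Workshop Discussion).

3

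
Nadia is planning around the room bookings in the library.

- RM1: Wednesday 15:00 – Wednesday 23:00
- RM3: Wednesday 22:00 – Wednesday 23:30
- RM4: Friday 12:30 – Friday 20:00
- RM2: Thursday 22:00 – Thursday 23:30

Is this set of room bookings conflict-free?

Check each pair: they overlap iff neither finishes before the other starts.
Sorted by start: RM1, RM3, RM2, RM4.
RM3 starts before RM1 ends → RM1 and RM3 overlap.
That's a conflict, so the schedule is not conflict-free.

No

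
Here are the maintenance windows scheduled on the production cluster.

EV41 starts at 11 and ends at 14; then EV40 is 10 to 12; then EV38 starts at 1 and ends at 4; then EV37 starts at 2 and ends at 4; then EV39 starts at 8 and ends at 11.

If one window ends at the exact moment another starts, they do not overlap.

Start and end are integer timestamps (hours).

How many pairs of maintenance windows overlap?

Two intervals overlap when each starts before the other ends.
Sorted by start: EV38, EV37, EV39, EV40, EV41.
EV37 starts before EV38 ends → EV38 and EV37 overlap.
EV39 starts after EV38 ends — done with EV38.
EV39 starts after EV37 ends — done with EV37.
EV40 starts before EV39 ends → EV39 and EV40 overlap.
EV41 starts exactly when EV39 ends (back-to-back, no overlap).
EV41 starts before EV40 ends → EV40 and EV41 overlap.
Overlapping pairs: EV37 & EV38, EV39 & EV40, EV40 & EV41 — 3 in total.

3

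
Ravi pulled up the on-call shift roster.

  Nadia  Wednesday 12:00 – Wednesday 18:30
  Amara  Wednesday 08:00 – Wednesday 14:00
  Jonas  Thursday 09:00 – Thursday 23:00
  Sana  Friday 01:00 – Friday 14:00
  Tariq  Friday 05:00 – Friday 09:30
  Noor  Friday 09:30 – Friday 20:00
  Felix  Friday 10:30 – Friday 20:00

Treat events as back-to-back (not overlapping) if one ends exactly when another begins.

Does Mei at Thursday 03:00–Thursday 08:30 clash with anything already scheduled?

No — it doesn't clash with anything

Amara: ends Wednesday 14:00 at or before Mei starts Thursday 03:00 → clear.
Nadia: ends Wednesday 18:30 at or before Mei starts Thursday 03:00 → clear.
Jonas: starts Thursday 09:00 at or after Mei ends Thursday 08:30 → clear.
Sana: starts Friday 01:00 at or after Mei ends Thursday 08:30 → clear.
Tariq: starts Friday 05:00 at or after Mei ends Thursday 08:30 → clear.
Noor: starts Friday 09:30 at or after Mei ends Thursday 08:30 → clear.
Felix: starts Friday 10:30 at or after Mei ends Thursday 08:30 → clear.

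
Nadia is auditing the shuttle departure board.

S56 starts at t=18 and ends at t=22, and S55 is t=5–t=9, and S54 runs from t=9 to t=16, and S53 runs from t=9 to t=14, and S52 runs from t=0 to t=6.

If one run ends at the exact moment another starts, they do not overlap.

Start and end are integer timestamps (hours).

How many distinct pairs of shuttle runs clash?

Check each pair: they overlap iff neither finishes before the other starts.
Sorted by start: S52, S55, S53, S54, S56.
S55 starts before S52 ends → S52 and S55 overlap.
S53 starts after S52 ends — done with S52.
S53 starts exactly when S55 ends (back-to-back, no overlap) — done with S55.
S54 starts before S53 ends → S53 and S54 overlap.
S56 starts after S53 ends.
S56 starts after S54 ends.
Overlapping pairs: S52 & S55, S53 & S54 — 2 in total.

2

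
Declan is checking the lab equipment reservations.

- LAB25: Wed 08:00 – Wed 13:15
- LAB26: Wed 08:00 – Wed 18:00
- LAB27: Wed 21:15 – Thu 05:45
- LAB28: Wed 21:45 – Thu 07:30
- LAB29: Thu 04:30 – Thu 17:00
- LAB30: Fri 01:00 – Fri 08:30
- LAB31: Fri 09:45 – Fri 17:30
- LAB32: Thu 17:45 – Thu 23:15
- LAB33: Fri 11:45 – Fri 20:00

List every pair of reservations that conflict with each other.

LAB25 & LAB26, LAB27 & LAB28, LAB27 & LAB29, LAB28 & LAB29, LAB31 & LAB33

Check each pair: they overlap iff neither finishes before the other starts.
Sorted by start: LAB25, LAB26, LAB27, LAB28, LAB29, LAB32, LAB30, LAB31, LAB33.
LAB26 starts before LAB25 ends → LAB25 and LAB26 overlap.
LAB27 starts after LAB25 ends; LAB25 is clear from here.
LAB27 starts after LAB26 ends; LAB26 is clear from here.
LAB28 starts before LAB27 ends → LAB27 and LAB28 overlap.
LAB29 starts before LAB27 ends → LAB27 and LAB29 overlap.
LAB32 starts after LAB27 ends; LAB27 is clear from here.
LAB29 starts before LAB28 ends → LAB28 and LAB29 overlap.
LAB32 starts after LAB28 ends; LAB28 is clear from here.
LAB32 starts after LAB29 ends; LAB29 is clear from here.
LAB30 starts after LAB32 ends; LAB32 is clear from here.
LAB31 starts after LAB30 ends; LAB30 is clear from here.
LAB33 starts before LAB31 ends → LAB31 and LAB33 overlap.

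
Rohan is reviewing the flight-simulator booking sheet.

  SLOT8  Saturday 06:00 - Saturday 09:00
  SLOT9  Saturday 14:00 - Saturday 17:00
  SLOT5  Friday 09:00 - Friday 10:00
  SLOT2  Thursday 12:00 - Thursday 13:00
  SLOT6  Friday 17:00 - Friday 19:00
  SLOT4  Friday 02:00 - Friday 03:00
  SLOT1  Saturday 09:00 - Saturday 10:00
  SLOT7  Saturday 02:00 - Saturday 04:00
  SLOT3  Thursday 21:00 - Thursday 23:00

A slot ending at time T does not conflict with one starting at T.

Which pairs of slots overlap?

none

Two intervals overlap when each starts before the other ends.
Sorted by start: SLOT2, SLOT3, SLOT4, SLOT5, SLOT6, SLOT7, SLOT8, SLOT1, SLOT9.
SLOT3 starts after SLOT2 ends — done with SLOT2.
SLOT4 starts after SLOT3 ends — done with SLOT3.
SLOT5 starts after SLOT4 ends — done with SLOT4.
SLOT6 starts after SLOT5 ends — done with SLOT5.
SLOT7 starts after SLOT6 ends — done with SLOT6.
SLOT8 starts after SLOT7 ends — done with SLOT7.
SLOT1 starts exactly when SLOT8 ends (back-to-back, no overlap) — done with SLOT8.
SLOT9 starts after SLOT1 ends.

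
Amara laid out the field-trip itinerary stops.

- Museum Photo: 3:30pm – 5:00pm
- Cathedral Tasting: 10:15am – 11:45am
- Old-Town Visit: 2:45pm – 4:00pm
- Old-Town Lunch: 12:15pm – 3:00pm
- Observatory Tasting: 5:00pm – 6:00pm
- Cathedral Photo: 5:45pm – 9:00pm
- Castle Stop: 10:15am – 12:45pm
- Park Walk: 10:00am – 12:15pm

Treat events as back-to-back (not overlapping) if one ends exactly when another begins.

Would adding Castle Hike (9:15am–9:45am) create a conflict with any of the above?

Park Walk: starts 10:00am at or after Castle Hike ends 9:45am → clear.
Castle Stop: starts 10:15am at or after Castle Hike ends 9:45am → clear.
Cathedral Tasting: starts 10:15am at or after Castle Hike ends 9:45am → clear.
Old-Town Lunch: starts 12:15pm at or after Castle Hike ends 9:45am → clear.
Old-Town Visit: starts 2:45pm at or after Castle Hike ends 9:45am → clear.
Museum Photo: starts 3:30pm at or after Castle Hike ends 9:45am → clear.
Observatory Tasting: starts 5:00pm at or after Castle Hike ends 9:45am → clear.
Cathedral Photo: starts 5:45pm at or after Castle Hike ends 9:45am → clear.

No — it doesn't clash with anything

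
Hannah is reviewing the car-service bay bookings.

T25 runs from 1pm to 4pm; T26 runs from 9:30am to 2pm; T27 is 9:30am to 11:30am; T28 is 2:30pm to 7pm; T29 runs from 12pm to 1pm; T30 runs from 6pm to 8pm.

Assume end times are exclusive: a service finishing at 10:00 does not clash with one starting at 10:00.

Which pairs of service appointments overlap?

T25 & T26, T25 & T28, T26 & T27, T26 & T29, T28 & T30

Sorted by start: T26, T27, T29, T25, T28, T30.
T27 starts before T26 ends → T26 and T27 overlap.
T29 starts before T26 ends → T26 and T29 overlap.
T25 starts before T26 ends → T26 and T25 overlap.
T28 starts after T26 ends, so T26 has no further overlaps.
T29 starts after T27 ends, so T27 has no further overlaps.
T25 starts exactly when T29 ends (back-to-back, no overlap), so T29 has no further overlaps.
T28 starts before T25 ends → T25 and T28 overlap.
T30 starts after T25 ends.
T30 starts before T28 ends → T28 and T30 overlap.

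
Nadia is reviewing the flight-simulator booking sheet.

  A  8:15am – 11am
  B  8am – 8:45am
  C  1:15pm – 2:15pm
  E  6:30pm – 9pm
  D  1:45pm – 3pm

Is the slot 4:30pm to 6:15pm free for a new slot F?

Yes — the slot is free

B: ends 8:45am at or before F starts 4:30pm → clear.
A: ends 11am at or before F starts 4:30pm → clear.
C: ends 2:15pm at or before F starts 4:30pm → clear.
D: ends 3pm at or before F starts 4:30pm → clear.
E: starts 6:30pm at or after F ends 6:15pm → clear.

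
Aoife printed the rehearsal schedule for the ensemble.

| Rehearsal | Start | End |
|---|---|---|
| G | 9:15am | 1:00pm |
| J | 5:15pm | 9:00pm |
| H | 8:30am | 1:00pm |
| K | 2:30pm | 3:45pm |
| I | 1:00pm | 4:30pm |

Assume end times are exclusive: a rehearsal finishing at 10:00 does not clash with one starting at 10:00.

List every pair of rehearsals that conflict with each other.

Sorted by start: H, G, I, K, J.
G starts before H ends → H and G overlap.
I starts exactly when H ends (back-to-back, no overlap) — done with H.
I starts exactly when G ends (back-to-back, no overlap) — done with G.
K starts before I ends → I and K overlap.
J starts after I ends.
J starts after K ends.

G & H, I & K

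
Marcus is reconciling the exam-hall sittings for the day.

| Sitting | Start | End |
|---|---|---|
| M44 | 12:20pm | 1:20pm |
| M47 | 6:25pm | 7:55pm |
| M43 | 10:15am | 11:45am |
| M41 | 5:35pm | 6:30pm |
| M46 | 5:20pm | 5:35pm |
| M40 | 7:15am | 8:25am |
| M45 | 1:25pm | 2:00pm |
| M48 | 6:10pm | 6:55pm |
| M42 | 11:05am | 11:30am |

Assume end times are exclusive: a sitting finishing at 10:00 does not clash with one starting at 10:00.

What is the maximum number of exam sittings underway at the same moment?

Sort all start/end points and keep a running count:
7:15am start M40 → 1
8:25am end M40 → 0
10:15am start M43 → 1
11:05am start M42 → 2
11:30am end M42 → 1
11:45am end M43 → 0
12:20pm start M44 → 1
1:20pm end M44 → 0
1:25pm start M45 → 1
2:00pm end M45 → 0
5:20pm start M46 → 1
5:35pm end M46 → 0
5:35pm start M41 → 1
6:10pm start M48 → 2
6:25pm start M47 → 3
6:30pm end M41 → 2
6:55pm end M48 → 1
7:55pm end M47 → 0
Peak is 3, at 6:25pm (M41, M47, M48).

3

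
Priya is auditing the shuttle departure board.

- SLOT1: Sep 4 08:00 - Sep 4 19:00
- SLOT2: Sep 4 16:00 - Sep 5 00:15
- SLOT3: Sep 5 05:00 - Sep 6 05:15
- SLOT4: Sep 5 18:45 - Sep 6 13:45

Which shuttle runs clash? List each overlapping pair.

SLOT1 & SLOT2, SLOT3 & SLOT4

Sorted by start: SLOT1, SLOT2, SLOT3, SLOT4.
SLOT2 starts before SLOT1 ends → SLOT1 and SLOT2 overlap.
SLOT3 starts after SLOT1 ends, so nothing later overlaps SLOT1 either.
SLOT3 starts after SLOT2 ends, so nothing later overlaps SLOT2 either.
SLOT4 starts before SLOT3 ends → SLOT3 and SLOT4 overlap.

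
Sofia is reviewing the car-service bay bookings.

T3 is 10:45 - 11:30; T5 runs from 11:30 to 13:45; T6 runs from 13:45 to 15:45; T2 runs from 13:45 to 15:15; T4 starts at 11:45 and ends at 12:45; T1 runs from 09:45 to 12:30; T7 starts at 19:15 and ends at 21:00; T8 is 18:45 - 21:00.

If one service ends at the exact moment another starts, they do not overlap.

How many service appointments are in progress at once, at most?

Walk through starts and ends in time order (an end at T is processed before a start at T):
09:45 start T1 → 1
10:45 start T3 → 2
11:30 end T3 → 1
11:30 start T5 → 2
11:45 start T4 → 3
12:30 end T1 → 2
12:45 end T4 → 1
13:45 end T5 → 0
13:45 start T2 → 1
13:45 start T6 → 2
15:15 end T2 → 1
15:45 end T6 → 0
18:45 start T8 → 1
19:15 start T7 → 2
21:00 end T7 → 1
21:00 end T8 → 0
Peak is 3, at 11:45 (T1, T4, T5).

3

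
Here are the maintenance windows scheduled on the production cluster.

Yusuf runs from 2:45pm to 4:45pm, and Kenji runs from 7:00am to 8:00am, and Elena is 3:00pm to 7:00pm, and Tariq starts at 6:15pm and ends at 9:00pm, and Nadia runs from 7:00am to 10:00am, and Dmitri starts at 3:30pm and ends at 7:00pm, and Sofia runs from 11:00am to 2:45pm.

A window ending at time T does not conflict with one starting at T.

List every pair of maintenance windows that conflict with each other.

Sorted by start: Kenji, Nadia, Sofia, Yusuf, Elena, Dmitri, Tariq.
Nadia starts before Kenji ends → Kenji and Nadia overlap.
Sofia starts after Kenji ends — done with Kenji.
Sofia starts after Nadia ends — done with Nadia.
Yusuf starts exactly when Sofia ends (back-to-back, no overlap) — done with Sofia.
Elena starts before Yusuf ends → Yusuf and Elena overlap.
Dmitri starts before Yusuf ends → Yusuf and Dmitri overlap.
Tariq starts after Yusuf ends.
Dmitri starts before Elena ends → Elena and Dmitri overlap.
Tariq starts before Elena ends → Elena and Tariq overlap.
Tariq starts before Dmitri ends → Dmitri and Tariq overlap.

Dmitri & Elena, Dmitri & Tariq, Dmitri & Yusuf, Elena & Tariq, Elena & Yusuf, Kenji & Nadia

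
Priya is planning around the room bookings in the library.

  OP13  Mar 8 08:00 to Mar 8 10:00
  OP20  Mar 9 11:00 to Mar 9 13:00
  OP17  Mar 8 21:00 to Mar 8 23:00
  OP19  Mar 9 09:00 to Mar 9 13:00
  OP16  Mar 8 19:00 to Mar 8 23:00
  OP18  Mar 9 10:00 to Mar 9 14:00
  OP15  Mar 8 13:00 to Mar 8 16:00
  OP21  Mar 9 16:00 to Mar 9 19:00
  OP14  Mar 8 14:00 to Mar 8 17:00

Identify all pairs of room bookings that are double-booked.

OP14 & OP15, OP16 & OP17, OP18 & OP19, OP18 & OP20, OP19 & OP20

Sorted by start: OP13, OP15, OP14, OP16, OP17, OP19, OP18, OP20, OP21.
OP15 starts after OP13 ends, so OP13 has no further overlaps.
OP14 starts before OP15 ends → OP15 and OP14 overlap.
OP16 starts after OP15 ends, so OP15 has no further overlaps.
OP16 starts after OP14 ends, so OP14 has no further overlaps.
OP17 starts before OP16 ends → OP16 and OP17 overlap.
OP19 starts after OP16 ends, so OP16 has no further overlaps.
OP19 starts after OP17 ends, so OP17 has no further overlaps.
OP18 starts before OP19 ends → OP19 and OP18 overlap.
OP20 starts before OP19 ends → OP19 and OP20 overlap.
OP21 starts after OP19 ends.
OP20 starts before OP18 ends → OP18 and OP20 overlap.
OP21 starts after OP18 ends.
OP21 starts after OP20 ends.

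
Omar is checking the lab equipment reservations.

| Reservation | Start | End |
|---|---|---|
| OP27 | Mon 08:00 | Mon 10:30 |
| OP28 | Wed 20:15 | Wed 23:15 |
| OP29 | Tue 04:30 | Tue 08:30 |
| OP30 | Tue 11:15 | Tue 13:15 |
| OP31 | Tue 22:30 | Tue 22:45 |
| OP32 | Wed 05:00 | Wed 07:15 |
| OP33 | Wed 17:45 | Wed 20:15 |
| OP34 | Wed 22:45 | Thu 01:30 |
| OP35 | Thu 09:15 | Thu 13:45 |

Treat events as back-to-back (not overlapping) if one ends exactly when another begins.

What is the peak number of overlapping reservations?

Walk through starts and ends in time order (an end at T is processed before a start at T):
Mon 08:00 start OP27 → 1
Mon 10:30 end OP27 → 0
Tue 04:30 start OP29 → 1
Tue 08:30 end OP29 → 0
Tue 11:15 start OP30 → 1
Tue 13:15 end OP30 → 0
Tue 22:30 start OP31 → 1
Tue 22:45 end OP31 → 0
Wed 05:00 start OP32 → 1
Wed 07:15 end OP32 → 0
Wed 17:45 start OP33 → 1
Wed 20:15 end OP33 → 0
Wed 20:15 start OP28 → 1
Wed 22:45 start OP34 → 2
Wed 23:15 end OP28 → 1
Thu 01:30 end OP34 → 0
Thu 09:15 start OP35 → 1
Thu 13:45 end OP35 → 0
Peak is 2, at Wed 22:45 (OP28, OP34).

2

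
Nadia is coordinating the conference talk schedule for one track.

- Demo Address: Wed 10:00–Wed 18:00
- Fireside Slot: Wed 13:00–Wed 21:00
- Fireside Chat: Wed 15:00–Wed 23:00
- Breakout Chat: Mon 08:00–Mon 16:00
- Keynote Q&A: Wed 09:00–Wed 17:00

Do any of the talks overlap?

Sorted by start: Breakout Chat, Keynote Q&A, Demo Address, Fireside Slot, Fireside Chat.
Keynote Q&A starts after Breakout Chat ends; Breakout Chat is clear from here.
Demo Address starts before Keynote Q&A ends → Keynote Q&A and Demo Address overlap.
That's a conflict, so the schedule is not conflict-free.

Yes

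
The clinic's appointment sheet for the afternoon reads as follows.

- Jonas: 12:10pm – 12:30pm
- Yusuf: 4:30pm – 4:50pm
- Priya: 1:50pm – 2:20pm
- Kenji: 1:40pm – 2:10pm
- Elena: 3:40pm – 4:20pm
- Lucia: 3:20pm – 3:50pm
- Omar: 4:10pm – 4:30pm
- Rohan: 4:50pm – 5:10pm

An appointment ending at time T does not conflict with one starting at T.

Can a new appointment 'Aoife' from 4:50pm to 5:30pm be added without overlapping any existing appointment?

No — it overlaps Rohan

Jonas: ends 12:30pm at or before Aoife starts 4:50pm → clear.
Kenji: ends 2:10pm at or before Aoife starts 4:50pm → clear.
Priya: ends 2:20pm at or before Aoife starts 4:50pm → clear.
Lucia: ends 3:50pm at or before Aoife starts 4:50pm → clear.
Elena: ends 4:20pm at or before Aoife starts 4:50pm → clear.
Omar: ends 4:30pm at or before Aoife starts 4:50pm → clear.
Yusuf: ends 4:50pm at or before Aoife starts 4:50pm → clear.
Rohan: starts 4:50pm before Aoife ends 5:30pm, and ends 5:10pm after Aoife starts 4:50pm → overlap.
Aoife overlaps Rohan.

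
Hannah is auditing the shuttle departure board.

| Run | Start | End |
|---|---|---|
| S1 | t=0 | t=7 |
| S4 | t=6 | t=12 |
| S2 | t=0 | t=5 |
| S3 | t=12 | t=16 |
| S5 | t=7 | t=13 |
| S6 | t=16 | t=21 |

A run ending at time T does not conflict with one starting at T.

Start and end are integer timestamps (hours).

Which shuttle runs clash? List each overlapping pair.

S1 & S2, S1 & S4, S3 & S5, S4 & S5

Check each pair: they overlap iff neither finishes before the other starts.
Sorted by start: S1, S2, S4, S5, S3, S6.
S2 starts before S1 ends → S1 and S2 overlap.
S4 starts before S1 ends → S1 and S4 overlap.
S5 starts exactly when S1 ends (back-to-back, no overlap), so S1 has no further overlaps.
S4 starts after S2 ends, so S2 has no further overlaps.
S5 starts before S4 ends → S4 and S5 overlap.
S3 starts exactly when S4 ends (back-to-back, no overlap), so S4 has no further overlaps.
S3 starts before S5 ends → S5 and S3 overlap.
S6 starts after S5 ends.
S6 starts exactly when S3 ends (back-to-back, no overlap).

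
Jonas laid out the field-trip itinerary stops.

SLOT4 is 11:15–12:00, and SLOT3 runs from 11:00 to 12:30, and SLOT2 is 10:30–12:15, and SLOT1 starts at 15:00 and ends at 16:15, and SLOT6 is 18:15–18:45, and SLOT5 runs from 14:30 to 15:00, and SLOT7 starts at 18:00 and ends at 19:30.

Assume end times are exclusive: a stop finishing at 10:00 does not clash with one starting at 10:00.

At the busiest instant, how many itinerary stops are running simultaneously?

3

Sort all start/end points and keep a running count:
10:30 start SLOT2 → 1
11:00 start SLOT3 → 2
11:15 start SLOT4 → 3
12:00 end SLOT4 → 2
12:15 end SLOT2 → 1
12:30 end SLOT3 → 0
14:30 start SLOT5 → 1
15:00 end SLOT5 → 0
15:00 start SLOT1 → 1
16:15 end SLOT1 → 0
18:00 start SLOT7 → 1
18:15 start SLOT6 → 2
18:45 end SLOT6 → 1
19:30 end SLOT7 → 0
Peak is 3, at 11:15 (SLOT2, SLOT3, SLOT4).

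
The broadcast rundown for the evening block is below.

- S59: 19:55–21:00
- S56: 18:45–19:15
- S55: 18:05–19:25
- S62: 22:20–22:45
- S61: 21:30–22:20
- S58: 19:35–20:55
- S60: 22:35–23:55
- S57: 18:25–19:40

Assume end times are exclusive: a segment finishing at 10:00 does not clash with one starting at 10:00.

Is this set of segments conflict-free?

No

Sorted by start: S55, S57, S56, S58, S59, S61, S62, S60.
S57 starts before S55 ends → S55 and S57 overlap.
That's a conflict, so the schedule is not conflict-free.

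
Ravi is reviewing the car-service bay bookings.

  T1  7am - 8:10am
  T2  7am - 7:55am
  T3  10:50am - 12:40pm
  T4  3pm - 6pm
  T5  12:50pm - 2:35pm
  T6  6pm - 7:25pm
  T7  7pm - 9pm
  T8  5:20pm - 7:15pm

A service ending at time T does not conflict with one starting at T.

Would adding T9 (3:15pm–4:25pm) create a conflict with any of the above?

Yes — it overlaps T4

T1: ends 8:10am at or before T9 starts 3:15pm → clear.
T2: ends 7:55am at or before T9 starts 3:15pm → clear.
T3: ends 12:40pm at or before T9 starts 3:15pm → clear.
T5: ends 2:35pm at or before T9 starts 3:15pm → clear.
T4: starts 3pm before T9 ends 4:25pm, and ends 6pm after T9 starts 3:15pm → overlap.
T8: starts 5:20pm at or after T9 ends 4:25pm → clear.
T6: starts 6pm at or after T9 ends 4:25pm → clear.
T7: starts 7pm at or after T9 ends 4:25pm → clear.
T9 overlaps T4.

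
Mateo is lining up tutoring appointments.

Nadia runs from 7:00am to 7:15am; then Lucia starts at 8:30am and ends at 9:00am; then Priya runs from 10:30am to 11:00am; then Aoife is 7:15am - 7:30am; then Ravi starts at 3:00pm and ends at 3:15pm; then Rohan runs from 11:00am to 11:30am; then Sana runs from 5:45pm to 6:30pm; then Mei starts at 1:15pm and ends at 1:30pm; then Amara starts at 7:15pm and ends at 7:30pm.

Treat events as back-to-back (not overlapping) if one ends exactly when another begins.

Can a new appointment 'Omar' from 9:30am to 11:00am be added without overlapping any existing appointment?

No — it overlaps Priya

Nadia: ends 7:15am at or before Omar starts 9:30am → clear.
Aoife: ends 7:30am at or before Omar starts 9:30am → clear.
Lucia: ends 9:00am at or before Omar starts 9:30am → clear.
Priya: starts 10:30am before Omar ends 11:00am, and ends 11:00am after Omar starts 9:30am → overlap.
Rohan: starts 11:00am at or after Omar ends 11:00am → clear.
Mei: starts 1:15pm at or after Omar ends 11:00am → clear.
Ravi: starts 3:00pm at or after Omar ends 11:00am → clear.
Sana: starts 5:45pm at or after Omar ends 11:00am → clear.
Amara: starts 7:15pm at or after Omar ends 11:00am → clear.
Omar overlaps Priya.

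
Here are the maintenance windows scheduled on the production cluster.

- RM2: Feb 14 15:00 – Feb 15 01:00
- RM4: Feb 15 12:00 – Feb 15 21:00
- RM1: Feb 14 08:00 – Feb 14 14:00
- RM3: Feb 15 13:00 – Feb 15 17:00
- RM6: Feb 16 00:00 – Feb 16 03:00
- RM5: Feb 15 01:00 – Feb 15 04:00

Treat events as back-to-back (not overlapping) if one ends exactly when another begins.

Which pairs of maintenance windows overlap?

RM3 & RM4

Sorted by start: RM1, RM2, RM5, RM4, RM3, RM6.
RM2 starts after RM1 ends; RM1 is clear from here.
RM5 starts exactly when RM2 ends (back-to-back, no overlap); RM2 is clear from here.
RM4 starts after RM5 ends; RM5 is clear from here.
RM3 starts before RM4 ends → RM4 and RM3 overlap.
RM6 starts after RM4 ends.
RM6 starts after RM3 ends.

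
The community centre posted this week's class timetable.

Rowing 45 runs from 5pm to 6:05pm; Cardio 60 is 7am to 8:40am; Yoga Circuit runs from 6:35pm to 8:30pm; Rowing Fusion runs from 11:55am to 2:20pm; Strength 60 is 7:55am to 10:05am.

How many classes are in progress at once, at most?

2

Walk through starts and ends in time order (an end at T is processed before a start at T):
7am start Cardio 60 → 1
7:55am start Strength 60 → 2
8:40am end Cardio 60 → 1
10:05am end Strength 60 → 0
11:55am start Rowing Fusion → 1
2:20pm end Rowing Fusion → 0
5pm start Rowing 45 → 1
6:05pm end Rowing 45 → 0
6:35pm start Yoga Circuit → 1
8:30pm end Yoga Circuit → 0
Peak is 2, at 7:55am (Cardio 60, Strength 60).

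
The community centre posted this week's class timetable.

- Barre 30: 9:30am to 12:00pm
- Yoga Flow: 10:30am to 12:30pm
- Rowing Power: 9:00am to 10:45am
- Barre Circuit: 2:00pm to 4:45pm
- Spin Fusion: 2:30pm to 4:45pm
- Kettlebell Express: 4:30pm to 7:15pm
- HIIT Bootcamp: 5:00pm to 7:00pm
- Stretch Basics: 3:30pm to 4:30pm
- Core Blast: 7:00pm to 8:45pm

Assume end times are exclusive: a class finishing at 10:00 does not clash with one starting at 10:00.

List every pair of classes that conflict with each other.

Sorted by start: Rowing Power, Barre 30, Yoga Flow, Barre Circuit, Spin Fusion, Stretch Basics, Kettlebell Express, HIIT Bootcamp, Core Blast.
Barre 30 starts before Rowing Power ends → Rowing Power and Barre 30 overlap.
Yoga Flow starts before Rowing Power ends → Rowing Power and Yoga Flow overlap.
Barre Circuit starts after Rowing Power ends, so Rowing Power has no further overlaps.
Yoga Flow starts before Barre 30 ends → Barre 30 and Yoga Flow overlap.
Barre Circuit starts after Barre 30 ends, so Barre 30 has no further overlaps.
Barre Circuit starts after Yoga Flow ends, so Yoga Flow has no further overlaps.
Spin Fusion starts before Barre Circuit ends → Barre Circuit and Spin Fusion overlap.
Stretch Basics starts before Barre Circuit ends → Barre Circuit and Stretch Basics overlap.
Kettlebell Express starts before Barre Circuit ends → Barre Circuit and Kettlebell Express overlap.
HIIT Bootcamp starts after Barre Circuit ends, so Barre Circuit has no further overlaps.
Stretch Basics starts before Spin Fusion ends → Spin Fusion and Stretch Basics overlap.
Kettlebell Express starts before Spin Fusion ends → Spin Fusion and Kettlebell Express overlap.
HIIT Bootcamp starts after Spin Fusion ends, so Spin Fusion has no further overlaps.
Kettlebell Express starts exactly when Stretch Basics ends (back-to-back, no overlap), so Stretch Basics has no further overlaps.
HIIT Bootcamp starts before Kettlebell Express ends → Kettlebell Express and HIIT Bootcamp overlap.
Core Blast starts before Kettlebell Express ends → Kettlebell Express and Core Blast overlap.
Core Blast starts exactly when HIIT Bootcamp ends (back-to-back, no overlap).

Barre 30 & Rowing Power, Barre 30 & Yoga Flow, Barre Circuit & Kettlebell Express, Barre Circuit & Spin Fusion, Barre Circuit & Stretch Basics, Core Blast & Kettlebell Express, HIIT Bootcamp & Kettlebell Express, Kettlebell Express & Spin Fusion, Rowing Power & Yoga Flow, Spin Fusion & Stretch Basics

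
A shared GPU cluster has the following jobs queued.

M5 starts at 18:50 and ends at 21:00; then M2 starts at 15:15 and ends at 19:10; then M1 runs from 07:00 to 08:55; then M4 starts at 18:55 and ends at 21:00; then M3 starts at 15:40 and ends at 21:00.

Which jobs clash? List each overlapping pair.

M2 & M3, M2 & M4, M2 & M5, M3 & M4, M3 & M5, M4 & M5

Sorted by start: M1, M2, M3, M5, M4.
M2 starts after M1 ends; M1 is clear from here.
M3 starts before M2 ends → M2 and M3 overlap.
M5 starts before M2 ends → M2 and M5 overlap.
M4 starts before M2 ends → M2 and M4 overlap.
M5 starts before M3 ends → M3 and M5 overlap.
M4 starts before M3 ends → M3 and M4 overlap.
M4 starts before M5 ends → M5 and M4 overlap.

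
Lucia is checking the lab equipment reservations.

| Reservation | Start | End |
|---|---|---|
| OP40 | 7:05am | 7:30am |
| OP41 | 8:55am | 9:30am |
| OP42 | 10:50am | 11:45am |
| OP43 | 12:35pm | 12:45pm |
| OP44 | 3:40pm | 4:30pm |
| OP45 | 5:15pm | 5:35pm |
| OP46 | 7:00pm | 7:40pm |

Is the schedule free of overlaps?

Yes

Sorted by start: OP40, OP41, OP42, OP43, OP44, OP45, OP46.
OP41 starts after OP40 ends; OP40 is clear from here.
OP42 starts after OP41 ends; OP41 is clear from here.
OP43 starts after OP42 ends; OP42 is clear from here.
OP44 starts after OP43 ends; OP43 is clear from here.
OP45 starts after OP44 ends; OP44 is clear from here.
OP46 starts after OP45 ends.
Every pair is clear; the schedule has no overlaps.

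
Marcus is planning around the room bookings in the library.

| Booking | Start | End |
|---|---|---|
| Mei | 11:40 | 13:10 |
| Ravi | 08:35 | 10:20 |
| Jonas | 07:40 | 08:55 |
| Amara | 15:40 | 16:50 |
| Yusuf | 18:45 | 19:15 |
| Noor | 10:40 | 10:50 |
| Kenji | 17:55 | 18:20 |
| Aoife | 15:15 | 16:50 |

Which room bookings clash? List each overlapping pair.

Sorted by start: Jonas, Ravi, Noor, Mei, Aoife, Amara, Kenji, Yusuf.
Ravi starts before Jonas ends → Jonas and Ravi overlap.
Noor starts after Jonas ends; Jonas is clear from here.
Noor starts after Ravi ends; Ravi is clear from here.
Mei starts after Noor ends; Noor is clear from here.
Aoife starts after Mei ends; Mei is clear from here.
Amara starts before Aoife ends → Aoife and Amara overlap.
Kenji starts after Aoife ends; Aoife is clear from here.
Kenji starts after Amara ends; Amara is clear from here.
Yusuf starts after Kenji ends.

Amara & Aoife, Jonas & Ravi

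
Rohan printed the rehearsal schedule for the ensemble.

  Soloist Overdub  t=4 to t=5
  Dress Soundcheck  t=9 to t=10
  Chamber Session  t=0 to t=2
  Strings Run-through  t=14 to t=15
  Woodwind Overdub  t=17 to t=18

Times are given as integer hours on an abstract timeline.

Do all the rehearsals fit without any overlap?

Sorted by start: Chamber Session, Soloist Overdub, Dress Soundcheck, Strings Run-through, Woodwind Overdub.
Soloist Overdub starts after Chamber Session ends, so Chamber Session has no further overlaps.
Dress Soundcheck starts after Soloist Overdub ends, so Soloist Overdub has no further overlaps.
Strings Run-through starts after Dress Soundcheck ends, so Dress Soundcheck has no further overlaps.
Woodwind Overdub starts after Strings Run-through ends.
Every pair is clear; the schedule has no overlaps.

Yes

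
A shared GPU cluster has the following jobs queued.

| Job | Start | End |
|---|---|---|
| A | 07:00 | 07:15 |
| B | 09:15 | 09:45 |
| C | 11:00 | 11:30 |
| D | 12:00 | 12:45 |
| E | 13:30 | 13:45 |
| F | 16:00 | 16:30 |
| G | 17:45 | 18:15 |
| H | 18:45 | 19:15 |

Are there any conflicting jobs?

Sorted by start: A, B, C, D, E, F, G, H.
B starts after A ends, so A has no further overlaps.
C starts after B ends, so B has no further overlaps.
D starts after C ends, so C has no further overlaps.
E starts after D ends, so D has no further overlaps.
F starts after E ends, so E has no further overlaps.
G starts after F ends, so F has no further overlaps.
H starts after G ends.
Every pair is clear; the schedule has no overlaps.

No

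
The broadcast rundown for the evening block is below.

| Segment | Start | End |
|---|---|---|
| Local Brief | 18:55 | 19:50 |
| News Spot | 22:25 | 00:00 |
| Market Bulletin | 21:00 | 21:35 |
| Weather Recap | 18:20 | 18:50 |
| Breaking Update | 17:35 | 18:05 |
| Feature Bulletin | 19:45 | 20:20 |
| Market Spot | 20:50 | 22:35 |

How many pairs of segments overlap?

Two intervals overlap when each starts before the other ends.
Sorted by start: Breaking Update, Weather Recap, Local Brief, Feature Bulletin, Market Spot, Market Bulletin, News Spot.
Weather Recap starts after Breaking Update ends — done with Breaking Update.
Local Brief starts after Weather Recap ends — done with Weather Recap.
Feature Bulletin starts before Local Brief ends → Local Brief and Feature Bulletin overlap.
Market Spot starts after Local Brief ends — done with Local Brief.
Market Spot starts after Feature Bulletin ends — done with Feature Bulletin.
Market Bulletin starts before Market Spot ends → Market Spot and Market Bulletin overlap.
News Spot starts before Market Spot ends → Market Spot and News Spot overlap.
News Spot starts after Market Bulletin ends.
Overlapping pairs: Feature Bulletin & Local Brief, Market Bulletin & Market Spot, Market Spot & News Spot — 3 in total.

3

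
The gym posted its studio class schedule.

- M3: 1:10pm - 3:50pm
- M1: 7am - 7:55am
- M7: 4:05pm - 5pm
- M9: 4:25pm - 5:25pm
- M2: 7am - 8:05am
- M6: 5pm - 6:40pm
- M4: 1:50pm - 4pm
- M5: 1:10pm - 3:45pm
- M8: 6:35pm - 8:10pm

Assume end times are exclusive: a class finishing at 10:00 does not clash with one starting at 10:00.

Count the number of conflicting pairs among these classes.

Sorted by start: M1, M2, M3, M5, M4, M7, M9, M6, M8.
M2 starts before M1 ends → M1 and M2 overlap.
M3 starts after M1 ends; M1 is clear from here.
M3 starts after M2 ends; M2 is clear from here.
M5 starts before M3 ends → M3 and M5 overlap.
M4 starts before M3 ends → M3 and M4 overlap.
M7 starts after M3 ends; M3 is clear from here.
M4 starts before M5 ends → M5 and M4 overlap.
M7 starts after M5 ends; M5 is clear from here.
M7 starts after M4 ends; M4 is clear from here.
M9 starts before M7 ends → M7 and M9 overlap.
M6 starts exactly when M7 ends (back-to-back, no overlap); M7 is clear from here.
M6 starts before M9 ends → M9 and M6 overlap.
M8 starts after M9 ends.
M8 starts before M6 ends → M6 and M8 overlap.
Overlapping pairs: M1 & M2, M3 & M4, M3 & M5, M4 & M5, M6 & M8, M6 & M9, M7 & M9 — 7 in total.

7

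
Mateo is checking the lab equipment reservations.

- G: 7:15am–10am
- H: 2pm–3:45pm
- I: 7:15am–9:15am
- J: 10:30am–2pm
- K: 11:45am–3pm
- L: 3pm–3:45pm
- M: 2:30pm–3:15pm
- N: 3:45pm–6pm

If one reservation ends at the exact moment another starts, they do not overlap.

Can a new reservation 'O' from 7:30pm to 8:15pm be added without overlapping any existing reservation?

G: ends 10am at or before O starts 7:30pm → clear.
I: ends 9:15am at or before O starts 7:30pm → clear.
J: ends 2pm at or before O starts 7:30pm → clear.
K: ends 3pm at or before O starts 7:30pm → clear.
H: ends 3:45pm at or before O starts 7:30pm → clear.
M: ends 3:15pm at or before O starts 7:30pm → clear.
L: ends 3:45pm at or before O starts 7:30pm → clear.
N: ends 6pm at or before O starts 7:30pm → clear.

Yes — the slot is free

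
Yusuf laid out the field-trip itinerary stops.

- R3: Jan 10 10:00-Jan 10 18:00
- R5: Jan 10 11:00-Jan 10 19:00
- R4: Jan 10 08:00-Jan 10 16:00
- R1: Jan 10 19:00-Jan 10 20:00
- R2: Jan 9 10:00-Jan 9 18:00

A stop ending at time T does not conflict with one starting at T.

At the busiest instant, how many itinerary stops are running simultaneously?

Sort all start/end points and keep a running count:
Jan 9 10:00 start R2 → 1
Jan 9 18:00 end R2 → 0
Jan 10 08:00 start R4 → 1
Jan 10 10:00 start R3 → 2
Jan 10 11:00 start R5 → 3
Jan 10 16:00 end R4 → 2
Jan 10 18:00 end R3 → 1
Jan 10 19:00 end R5 → 0
Jan 10 19:00 start R1 → 1
Jan 10 20:00 end R1 → 0
Peak is 3, at Jan 10 11:00 (R3, R4, R5).

3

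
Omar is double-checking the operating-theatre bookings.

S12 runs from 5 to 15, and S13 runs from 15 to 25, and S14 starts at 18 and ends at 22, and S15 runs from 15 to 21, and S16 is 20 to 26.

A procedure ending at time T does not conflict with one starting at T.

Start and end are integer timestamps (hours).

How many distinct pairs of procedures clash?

6

Sorted by start: S12, S13, S15, S14, S16.
S13 starts exactly when S12 ends (back-to-back, no overlap), so S12 has no further overlaps.
S15 starts before S13 ends → S13 and S15 overlap.
S14 starts before S13 ends → S13 and S14 overlap.
S16 starts before S13 ends → S13 and S16 overlap.
S14 starts before S15 ends → S15 and S14 overlap.
S16 starts before S15 ends → S15 and S16 overlap.
S16 starts before S14 ends → S14 and S16 overlap.
Overlapping pairs: S13 & S14, S13 & S15, S13 & S16, S14 & S15, S14 & S16, S15 & S16 — 6 in total.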